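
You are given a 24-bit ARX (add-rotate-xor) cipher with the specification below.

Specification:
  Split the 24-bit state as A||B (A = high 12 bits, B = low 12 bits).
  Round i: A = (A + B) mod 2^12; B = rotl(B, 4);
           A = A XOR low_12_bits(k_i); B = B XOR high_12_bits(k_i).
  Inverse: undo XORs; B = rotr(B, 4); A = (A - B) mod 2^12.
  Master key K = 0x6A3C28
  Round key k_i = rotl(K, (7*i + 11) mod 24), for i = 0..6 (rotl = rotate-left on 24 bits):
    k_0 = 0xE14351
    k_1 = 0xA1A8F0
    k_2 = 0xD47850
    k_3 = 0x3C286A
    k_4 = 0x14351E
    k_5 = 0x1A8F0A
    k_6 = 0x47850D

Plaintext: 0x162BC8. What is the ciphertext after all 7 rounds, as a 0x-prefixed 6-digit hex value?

0x16B26C

s_0 = plaintext = 0x162BC8
s_1 = Round(s_0, k_0) = 0xE7B29F
s_2 = Round(s_1, k_1) = 0x9EA3E8
s_3 = Round(s_2, k_2) = 0x5823C4
s_4 = Round(s_3, k_3) = 0x12CF81
s_5 = Round(s_4, k_4) = 0x5B395C
s_6 = Round(s_5, k_5) = 0x005461
s_7 = Round(s_6, k_6) = 0x16B26C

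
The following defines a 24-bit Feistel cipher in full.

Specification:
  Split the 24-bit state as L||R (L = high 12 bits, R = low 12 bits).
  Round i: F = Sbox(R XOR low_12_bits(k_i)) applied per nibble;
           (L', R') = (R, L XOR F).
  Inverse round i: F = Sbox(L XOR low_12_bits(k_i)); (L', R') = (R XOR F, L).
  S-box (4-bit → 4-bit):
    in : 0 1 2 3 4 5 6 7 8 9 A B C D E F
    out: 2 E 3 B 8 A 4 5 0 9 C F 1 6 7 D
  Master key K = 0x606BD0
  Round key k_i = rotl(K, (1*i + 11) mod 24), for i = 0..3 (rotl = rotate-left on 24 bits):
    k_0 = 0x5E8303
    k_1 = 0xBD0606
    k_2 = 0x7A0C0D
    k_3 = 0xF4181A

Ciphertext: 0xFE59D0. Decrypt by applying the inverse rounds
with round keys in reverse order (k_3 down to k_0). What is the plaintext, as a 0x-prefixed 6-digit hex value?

s_0 = ciphertext = 0xFE59D0
s_1 = InvRound(s_0, k_3) = 0xC0DFE5
s_2 = InvRound(s_1, k_2) = 0xDC7C0D
s_3 = InvRound(s_2, k_1) = 0x313DC7
s_4 = InvRound(s_3, k_0) = 0xF25313

0xF25313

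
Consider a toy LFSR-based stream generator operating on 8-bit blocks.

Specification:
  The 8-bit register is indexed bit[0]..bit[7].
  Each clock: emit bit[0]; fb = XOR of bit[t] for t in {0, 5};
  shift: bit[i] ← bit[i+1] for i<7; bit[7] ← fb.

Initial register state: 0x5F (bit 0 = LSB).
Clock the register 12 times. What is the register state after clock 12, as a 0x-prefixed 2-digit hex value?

reg_0 = 0x5F
clock 1: out=1, reg = 0xAF
clock 2: out=1, reg = 0x57
clock 3: out=1, reg = 0xAB
clock 4: out=1, reg = 0x55
clock 5: out=1, reg = 0xAA
clock 6: out=0, reg = 0xD5
clock 7: out=1, reg = 0xEA
clock 8: out=0, reg = 0xF5
clock 9: out=1, reg = 0x7A
clock 10: out=0, reg = 0xBD
clock 11: out=1, reg = 0x5E
clock 12: out=0, reg = 0x2F

0x2F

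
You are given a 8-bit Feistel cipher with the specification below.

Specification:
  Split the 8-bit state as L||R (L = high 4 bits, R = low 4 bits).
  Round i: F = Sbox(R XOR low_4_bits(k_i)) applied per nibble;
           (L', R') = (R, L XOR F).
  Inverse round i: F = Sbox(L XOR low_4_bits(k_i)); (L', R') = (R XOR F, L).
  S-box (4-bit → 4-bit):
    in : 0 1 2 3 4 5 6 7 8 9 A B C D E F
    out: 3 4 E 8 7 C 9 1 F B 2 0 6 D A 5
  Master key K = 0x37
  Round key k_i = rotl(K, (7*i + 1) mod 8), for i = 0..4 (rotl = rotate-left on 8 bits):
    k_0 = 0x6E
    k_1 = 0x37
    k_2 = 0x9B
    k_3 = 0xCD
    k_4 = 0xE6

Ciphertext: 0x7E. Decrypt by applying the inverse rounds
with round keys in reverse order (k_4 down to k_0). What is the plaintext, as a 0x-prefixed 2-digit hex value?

0x75

s_0 = ciphertext = 0x7E
s_1 = InvRound(s_0, k_4) = 0xA7
s_2 = InvRound(s_1, k_3) = 0x6A
s_3 = InvRound(s_2, k_2) = 0x76
s_4 = InvRound(s_3, k_1) = 0x57
s_5 = InvRound(s_4, k_0) = 0x75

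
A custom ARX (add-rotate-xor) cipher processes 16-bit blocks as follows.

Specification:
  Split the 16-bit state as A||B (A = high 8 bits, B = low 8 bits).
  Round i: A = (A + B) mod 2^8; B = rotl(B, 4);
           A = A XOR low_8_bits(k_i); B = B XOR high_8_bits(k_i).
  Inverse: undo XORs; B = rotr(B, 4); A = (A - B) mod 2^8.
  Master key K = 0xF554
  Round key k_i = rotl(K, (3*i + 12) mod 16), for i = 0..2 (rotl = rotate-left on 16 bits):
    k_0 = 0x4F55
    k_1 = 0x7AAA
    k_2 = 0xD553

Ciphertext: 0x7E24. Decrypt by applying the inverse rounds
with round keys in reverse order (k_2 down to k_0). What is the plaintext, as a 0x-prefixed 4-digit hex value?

0x8A91

s_0 = ciphertext = 0x7E24
s_1 = InvRound(s_0, k_2) = 0x0E1F
s_2 = InvRound(s_1, k_1) = 0x4E56
s_3 = InvRound(s_2, k_0) = 0x8A91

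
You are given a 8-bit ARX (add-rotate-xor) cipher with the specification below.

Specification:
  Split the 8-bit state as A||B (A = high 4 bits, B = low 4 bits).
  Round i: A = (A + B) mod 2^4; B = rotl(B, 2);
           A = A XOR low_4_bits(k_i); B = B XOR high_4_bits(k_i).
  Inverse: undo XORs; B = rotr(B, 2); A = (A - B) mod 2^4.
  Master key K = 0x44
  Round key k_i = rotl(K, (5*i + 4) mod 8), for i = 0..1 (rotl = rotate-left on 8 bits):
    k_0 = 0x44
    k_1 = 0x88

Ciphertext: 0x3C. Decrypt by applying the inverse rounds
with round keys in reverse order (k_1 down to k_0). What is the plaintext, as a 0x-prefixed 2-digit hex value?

s_0 = ciphertext = 0x3C
s_1 = InvRound(s_0, k_1) = 0xA1
s_2 = InvRound(s_1, k_0) = 0x95

0x95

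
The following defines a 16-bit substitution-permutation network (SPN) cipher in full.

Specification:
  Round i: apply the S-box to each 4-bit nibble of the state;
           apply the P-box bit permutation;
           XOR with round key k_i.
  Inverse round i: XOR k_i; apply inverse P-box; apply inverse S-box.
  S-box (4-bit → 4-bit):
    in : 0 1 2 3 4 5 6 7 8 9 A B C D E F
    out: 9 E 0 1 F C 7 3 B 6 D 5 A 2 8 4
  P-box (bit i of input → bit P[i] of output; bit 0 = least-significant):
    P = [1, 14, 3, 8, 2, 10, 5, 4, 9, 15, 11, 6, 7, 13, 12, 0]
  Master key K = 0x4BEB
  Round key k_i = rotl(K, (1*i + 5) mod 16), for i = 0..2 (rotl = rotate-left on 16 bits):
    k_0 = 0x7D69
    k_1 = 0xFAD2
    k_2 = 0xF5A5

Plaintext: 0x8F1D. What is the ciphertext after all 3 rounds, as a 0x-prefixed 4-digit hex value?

0x320C

s_0 = plaintext = 0x8F1D
s_1 = Round(s_0, k_0) = 0x11D8
s_2 = Round(s_1, k_1) = 0x0791
s_3 = Round(s_2, k_2) = 0x320C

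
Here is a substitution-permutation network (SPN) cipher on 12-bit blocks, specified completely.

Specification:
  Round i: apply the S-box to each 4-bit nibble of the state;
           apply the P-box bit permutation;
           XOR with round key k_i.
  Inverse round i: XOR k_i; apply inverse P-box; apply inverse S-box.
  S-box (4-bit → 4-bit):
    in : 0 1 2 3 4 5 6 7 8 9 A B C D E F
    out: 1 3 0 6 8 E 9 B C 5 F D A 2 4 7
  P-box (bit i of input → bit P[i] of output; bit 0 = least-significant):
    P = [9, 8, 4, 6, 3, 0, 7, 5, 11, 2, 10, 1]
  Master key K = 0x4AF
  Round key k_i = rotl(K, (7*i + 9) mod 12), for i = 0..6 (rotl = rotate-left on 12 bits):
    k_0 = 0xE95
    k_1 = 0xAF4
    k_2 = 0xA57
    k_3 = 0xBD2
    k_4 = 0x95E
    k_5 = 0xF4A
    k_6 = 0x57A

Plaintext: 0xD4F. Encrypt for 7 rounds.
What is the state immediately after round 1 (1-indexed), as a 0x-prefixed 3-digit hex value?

0xDA1

s_0 = plaintext = 0xD4F
s_1 = Round(s_0, k_0) = 0xDA1
s_2 = Round(s_1, k_1) = 0x959
s_3 = Round(s_2, k_2) = 0x4E6
s_4 = Round(s_3, k_3) = 0x910
s_5 = Round(s_4, k_4) = 0x757
s_6 = Round(s_5, k_5) = 0x4AD
s_7 = Round(s_6, k_6) = 0x4D1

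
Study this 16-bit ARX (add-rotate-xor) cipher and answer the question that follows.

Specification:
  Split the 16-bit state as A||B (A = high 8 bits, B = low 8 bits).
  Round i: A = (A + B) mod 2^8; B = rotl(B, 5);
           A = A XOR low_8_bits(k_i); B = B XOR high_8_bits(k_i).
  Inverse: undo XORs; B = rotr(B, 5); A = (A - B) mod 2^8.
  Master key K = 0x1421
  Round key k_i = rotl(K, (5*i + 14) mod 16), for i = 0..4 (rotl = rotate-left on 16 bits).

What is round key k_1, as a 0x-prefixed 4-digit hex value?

K = 0x1421
k_0 = rotl(K, (5*0+14) mod 16) = rotl(K, 14) = 0x4508
k_1 = rotl(K, (5*1+14) mod 16) = rotl(K, 3) = 0xA108

0xA108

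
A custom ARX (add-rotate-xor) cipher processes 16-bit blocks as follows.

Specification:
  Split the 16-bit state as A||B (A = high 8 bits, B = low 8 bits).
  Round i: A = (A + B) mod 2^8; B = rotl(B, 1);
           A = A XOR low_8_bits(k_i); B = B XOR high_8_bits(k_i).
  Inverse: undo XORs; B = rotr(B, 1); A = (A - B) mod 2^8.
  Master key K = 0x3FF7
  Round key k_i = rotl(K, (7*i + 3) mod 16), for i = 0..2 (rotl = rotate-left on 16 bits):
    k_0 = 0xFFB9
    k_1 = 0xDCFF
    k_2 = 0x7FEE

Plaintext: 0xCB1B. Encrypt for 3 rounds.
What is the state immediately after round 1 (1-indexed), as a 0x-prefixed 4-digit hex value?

0x5FC9

s_0 = plaintext = 0xCB1B
s_1 = Round(s_0, k_0) = 0x5FC9
s_2 = Round(s_1, k_1) = 0xD74F
s_3 = Round(s_2, k_2) = 0xC8E1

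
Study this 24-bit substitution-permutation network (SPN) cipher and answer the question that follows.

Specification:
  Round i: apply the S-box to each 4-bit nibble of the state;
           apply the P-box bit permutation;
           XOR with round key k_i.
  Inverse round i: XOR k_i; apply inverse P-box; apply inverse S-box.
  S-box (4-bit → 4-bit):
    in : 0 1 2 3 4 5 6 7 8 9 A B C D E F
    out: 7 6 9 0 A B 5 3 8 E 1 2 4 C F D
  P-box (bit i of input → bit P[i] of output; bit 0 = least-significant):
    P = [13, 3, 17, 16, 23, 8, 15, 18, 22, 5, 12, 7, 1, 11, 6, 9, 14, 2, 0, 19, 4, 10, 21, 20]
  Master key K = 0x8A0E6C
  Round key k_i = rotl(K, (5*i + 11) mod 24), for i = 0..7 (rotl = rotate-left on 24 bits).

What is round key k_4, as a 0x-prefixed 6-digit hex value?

K = 0x8A0E6C
k_0 = rotl(K, (5*0+11) mod 24) = rotl(K, 11) = 0x736450
k_1 = rotl(K, (5*1+11) mod 24) = rotl(K, 16) = 0x6C8A0E
k_2 = rotl(K, (5*2+11) mod 24) = rotl(K, 21) = 0x9141CD
k_3 = rotl(K, (5*3+11) mod 24) = rotl(K, 2) = 0x2839B2
k_4 = rotl(K, (5*4+11) mod 24) = rotl(K, 7) = 0x073645

0x073645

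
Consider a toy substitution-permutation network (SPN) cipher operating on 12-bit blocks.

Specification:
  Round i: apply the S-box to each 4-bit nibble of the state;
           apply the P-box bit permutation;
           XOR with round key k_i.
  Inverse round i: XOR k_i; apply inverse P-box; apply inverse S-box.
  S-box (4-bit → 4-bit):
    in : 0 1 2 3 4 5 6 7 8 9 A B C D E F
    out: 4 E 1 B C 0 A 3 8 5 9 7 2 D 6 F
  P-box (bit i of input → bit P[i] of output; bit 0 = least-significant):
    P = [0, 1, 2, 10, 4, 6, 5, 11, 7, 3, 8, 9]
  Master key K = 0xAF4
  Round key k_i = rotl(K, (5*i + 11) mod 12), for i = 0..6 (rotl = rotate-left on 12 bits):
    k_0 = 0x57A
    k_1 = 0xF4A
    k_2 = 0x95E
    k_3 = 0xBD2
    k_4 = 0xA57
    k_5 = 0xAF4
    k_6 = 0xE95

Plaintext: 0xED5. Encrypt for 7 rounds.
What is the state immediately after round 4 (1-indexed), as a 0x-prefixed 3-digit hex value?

s_0 = plaintext = 0xED5
s_1 = Round(s_0, k_0) = 0xC42
s_2 = Round(s_1, k_1) = 0x763
s_3 = Round(s_2, k_2) = 0x595
s_4 = Round(s_3, k_3) = 0xBE2
s_5 = Round(s_4, k_4) = 0xBBE
s_6 = Round(s_5, k_5) = 0xB0A
s_7 = Round(s_6, k_6) = 0xB3C

0xBE2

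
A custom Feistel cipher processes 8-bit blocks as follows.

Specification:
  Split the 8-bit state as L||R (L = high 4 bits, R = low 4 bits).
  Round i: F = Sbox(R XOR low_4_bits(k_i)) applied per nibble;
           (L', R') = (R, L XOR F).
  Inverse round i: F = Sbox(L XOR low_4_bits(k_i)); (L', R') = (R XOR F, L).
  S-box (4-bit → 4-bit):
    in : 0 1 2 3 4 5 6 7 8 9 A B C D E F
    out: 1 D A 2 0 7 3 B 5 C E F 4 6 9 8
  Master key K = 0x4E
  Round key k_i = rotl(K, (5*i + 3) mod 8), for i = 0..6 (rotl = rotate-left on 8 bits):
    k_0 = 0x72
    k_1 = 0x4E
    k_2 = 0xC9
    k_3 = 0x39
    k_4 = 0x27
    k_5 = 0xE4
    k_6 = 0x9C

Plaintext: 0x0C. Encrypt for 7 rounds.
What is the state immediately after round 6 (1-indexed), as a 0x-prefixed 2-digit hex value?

0x4A

s_0 = plaintext = 0x0C
s_1 = Round(s_0, k_0) = 0xC9
s_2 = Round(s_1, k_1) = 0x97
s_3 = Round(s_2, k_2) = 0x70
s_4 = Round(s_3, k_3) = 0x0B
s_5 = Round(s_4, k_4) = 0xB4
s_6 = Round(s_5, k_5) = 0x4A
s_7 = Round(s_6, k_6) = 0xA7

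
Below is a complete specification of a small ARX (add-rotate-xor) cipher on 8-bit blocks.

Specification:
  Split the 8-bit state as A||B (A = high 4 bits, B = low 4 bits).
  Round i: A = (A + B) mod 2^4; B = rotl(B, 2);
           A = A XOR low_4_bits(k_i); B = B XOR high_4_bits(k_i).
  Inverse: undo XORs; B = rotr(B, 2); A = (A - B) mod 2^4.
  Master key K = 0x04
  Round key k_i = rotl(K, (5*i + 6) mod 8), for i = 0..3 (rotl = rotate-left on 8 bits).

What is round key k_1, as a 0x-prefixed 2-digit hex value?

K = 0x04
k_0 = rotl(K, (5*0+6) mod 8) = rotl(K, 6) = 0x01
k_1 = rotl(K, (5*1+6) mod 8) = rotl(K, 3) = 0x20

0x20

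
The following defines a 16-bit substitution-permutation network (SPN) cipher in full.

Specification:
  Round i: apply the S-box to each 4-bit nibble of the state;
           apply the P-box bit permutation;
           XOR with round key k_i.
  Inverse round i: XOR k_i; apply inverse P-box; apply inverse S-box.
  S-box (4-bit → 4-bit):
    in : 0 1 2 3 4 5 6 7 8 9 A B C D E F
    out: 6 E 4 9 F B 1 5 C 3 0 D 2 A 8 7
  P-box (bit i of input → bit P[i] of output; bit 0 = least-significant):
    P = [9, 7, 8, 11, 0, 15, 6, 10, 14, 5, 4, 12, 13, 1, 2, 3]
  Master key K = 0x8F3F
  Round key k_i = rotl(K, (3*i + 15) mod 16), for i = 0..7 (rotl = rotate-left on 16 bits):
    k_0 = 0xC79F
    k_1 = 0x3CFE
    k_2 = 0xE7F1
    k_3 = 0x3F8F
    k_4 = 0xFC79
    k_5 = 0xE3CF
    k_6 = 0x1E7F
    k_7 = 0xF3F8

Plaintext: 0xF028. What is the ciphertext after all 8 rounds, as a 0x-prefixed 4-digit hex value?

s_0 = plaintext = 0xF028
s_1 = Round(s_0, k_0) = 0xEEE9
s_2 = Round(s_1, k_1) = 0x2A76
s_3 = Round(s_2, k_2) = 0xE5B4
s_4 = Round(s_3, k_3) = 0x6066
s_5 = Round(s_4, k_4) = 0xDE48
s_6 = Round(s_5, k_5) = 0x7E84
s_7 = Round(s_6, k_6) = 0x21BB
s_8 = Round(s_7, k_7) = 0xEC8D

0xEC8D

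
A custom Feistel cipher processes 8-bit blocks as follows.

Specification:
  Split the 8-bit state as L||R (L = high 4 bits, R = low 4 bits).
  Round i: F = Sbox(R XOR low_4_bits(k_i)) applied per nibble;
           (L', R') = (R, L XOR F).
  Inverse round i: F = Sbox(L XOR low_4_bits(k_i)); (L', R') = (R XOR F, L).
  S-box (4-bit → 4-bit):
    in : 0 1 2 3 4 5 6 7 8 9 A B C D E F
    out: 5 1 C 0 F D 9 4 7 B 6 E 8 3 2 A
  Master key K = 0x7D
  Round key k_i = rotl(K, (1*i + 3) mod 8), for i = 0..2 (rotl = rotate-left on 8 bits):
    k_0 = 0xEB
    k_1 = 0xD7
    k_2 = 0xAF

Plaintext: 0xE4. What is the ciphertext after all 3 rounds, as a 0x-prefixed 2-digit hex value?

0x4A

s_0 = plaintext = 0xE4
s_1 = Round(s_0, k_0) = 0x44
s_2 = Round(s_1, k_1) = 0x44
s_3 = Round(s_2, k_2) = 0x4A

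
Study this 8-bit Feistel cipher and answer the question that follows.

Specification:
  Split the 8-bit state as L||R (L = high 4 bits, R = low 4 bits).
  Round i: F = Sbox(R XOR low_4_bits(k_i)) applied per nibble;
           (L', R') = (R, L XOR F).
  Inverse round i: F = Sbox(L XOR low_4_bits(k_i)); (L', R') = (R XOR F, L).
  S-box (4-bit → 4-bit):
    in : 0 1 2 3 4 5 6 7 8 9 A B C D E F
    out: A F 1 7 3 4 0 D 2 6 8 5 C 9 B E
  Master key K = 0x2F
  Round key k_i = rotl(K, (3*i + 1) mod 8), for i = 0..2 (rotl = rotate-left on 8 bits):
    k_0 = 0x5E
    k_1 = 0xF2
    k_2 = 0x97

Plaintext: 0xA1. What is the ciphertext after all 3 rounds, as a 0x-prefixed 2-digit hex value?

0x14

s_0 = plaintext = 0xA1
s_1 = Round(s_0, k_0) = 0x14
s_2 = Round(s_1, k_1) = 0x41
s_3 = Round(s_2, k_2) = 0x14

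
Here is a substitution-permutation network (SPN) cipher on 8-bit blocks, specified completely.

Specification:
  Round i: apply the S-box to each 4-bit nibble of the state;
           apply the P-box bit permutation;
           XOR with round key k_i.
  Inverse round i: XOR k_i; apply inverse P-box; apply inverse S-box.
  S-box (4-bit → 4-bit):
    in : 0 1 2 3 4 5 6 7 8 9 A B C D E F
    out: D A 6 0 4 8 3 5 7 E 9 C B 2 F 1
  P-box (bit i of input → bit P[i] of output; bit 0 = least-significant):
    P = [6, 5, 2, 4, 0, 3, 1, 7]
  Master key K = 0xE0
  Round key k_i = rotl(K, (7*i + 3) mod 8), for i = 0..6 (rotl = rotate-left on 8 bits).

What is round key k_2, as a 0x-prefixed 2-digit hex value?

0xC1

K = 0xE0
k_0 = rotl(K, (7*0+3) mod 8) = rotl(K, 3) = 0x07
k_1 = rotl(K, (7*1+3) mod 8) = rotl(K, 2) = 0x83
k_2 = rotl(K, (7*2+3) mod 8) = rotl(K, 1) = 0xC1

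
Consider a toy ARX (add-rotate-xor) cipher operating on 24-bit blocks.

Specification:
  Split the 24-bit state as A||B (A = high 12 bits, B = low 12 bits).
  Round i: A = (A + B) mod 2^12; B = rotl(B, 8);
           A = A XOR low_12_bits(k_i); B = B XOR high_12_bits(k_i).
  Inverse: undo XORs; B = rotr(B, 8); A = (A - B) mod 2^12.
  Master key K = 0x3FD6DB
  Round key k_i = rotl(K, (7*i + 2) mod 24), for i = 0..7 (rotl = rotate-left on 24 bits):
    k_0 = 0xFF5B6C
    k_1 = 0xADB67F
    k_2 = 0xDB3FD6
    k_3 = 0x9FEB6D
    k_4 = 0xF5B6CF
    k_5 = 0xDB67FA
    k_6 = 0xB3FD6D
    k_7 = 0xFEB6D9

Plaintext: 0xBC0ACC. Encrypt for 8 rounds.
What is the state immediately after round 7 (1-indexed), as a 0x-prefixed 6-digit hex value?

0x566C9D

s_0 = plaintext = 0xBC0ACC
s_1 = Round(s_0, k_0) = 0xDE0359
s_2 = Round(s_1, k_1) = 0x7463EE
s_3 = Round(s_2, k_2) = 0x4E238D
s_4 = Round(s_3, k_3) = 0x3024C6
s_5 = Round(s_4, k_4) = 0x107917
s_6 = Round(s_5, k_5) = 0xDE4A27
s_7 = Round(s_6, k_6) = 0x566C9D
s_8 = Round(s_7, k_7) = 0x4DA222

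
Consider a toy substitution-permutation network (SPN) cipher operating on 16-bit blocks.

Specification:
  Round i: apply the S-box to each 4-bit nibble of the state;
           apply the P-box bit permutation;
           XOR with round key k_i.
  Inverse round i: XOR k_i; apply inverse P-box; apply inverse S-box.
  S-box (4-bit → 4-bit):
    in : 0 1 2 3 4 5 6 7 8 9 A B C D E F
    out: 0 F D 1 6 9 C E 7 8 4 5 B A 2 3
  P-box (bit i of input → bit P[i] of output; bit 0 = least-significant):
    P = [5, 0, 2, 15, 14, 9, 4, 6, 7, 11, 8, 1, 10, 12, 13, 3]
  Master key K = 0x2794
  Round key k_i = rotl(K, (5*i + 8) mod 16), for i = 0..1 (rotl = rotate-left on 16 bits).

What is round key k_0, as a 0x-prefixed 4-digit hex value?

K = 0x2794
k_0 = rotl(K, (5*0+8) mod 16) = rotl(K, 8) = 0x9427

0x9427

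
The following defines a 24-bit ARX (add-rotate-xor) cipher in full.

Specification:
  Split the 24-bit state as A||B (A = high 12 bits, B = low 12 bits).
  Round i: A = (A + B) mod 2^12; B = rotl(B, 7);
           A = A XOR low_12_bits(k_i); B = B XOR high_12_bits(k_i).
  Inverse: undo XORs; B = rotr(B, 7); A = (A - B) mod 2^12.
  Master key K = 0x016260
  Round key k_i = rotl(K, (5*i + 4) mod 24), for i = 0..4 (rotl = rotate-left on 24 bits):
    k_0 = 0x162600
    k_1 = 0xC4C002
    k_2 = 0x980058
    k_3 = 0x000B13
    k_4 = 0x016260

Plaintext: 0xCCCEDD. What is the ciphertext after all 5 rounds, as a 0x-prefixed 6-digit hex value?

0xAE86D2

s_0 = plaintext = 0xCCCEDD
s_1 = Round(s_0, k_0) = 0xDA9F94
s_2 = Round(s_1, k_1) = 0xD3F630
s_3 = Round(s_2, k_2) = 0x3371B1
s_4 = Round(s_3, k_3) = 0xFFB88D
s_5 = Round(s_4, k_4) = 0xAE86D2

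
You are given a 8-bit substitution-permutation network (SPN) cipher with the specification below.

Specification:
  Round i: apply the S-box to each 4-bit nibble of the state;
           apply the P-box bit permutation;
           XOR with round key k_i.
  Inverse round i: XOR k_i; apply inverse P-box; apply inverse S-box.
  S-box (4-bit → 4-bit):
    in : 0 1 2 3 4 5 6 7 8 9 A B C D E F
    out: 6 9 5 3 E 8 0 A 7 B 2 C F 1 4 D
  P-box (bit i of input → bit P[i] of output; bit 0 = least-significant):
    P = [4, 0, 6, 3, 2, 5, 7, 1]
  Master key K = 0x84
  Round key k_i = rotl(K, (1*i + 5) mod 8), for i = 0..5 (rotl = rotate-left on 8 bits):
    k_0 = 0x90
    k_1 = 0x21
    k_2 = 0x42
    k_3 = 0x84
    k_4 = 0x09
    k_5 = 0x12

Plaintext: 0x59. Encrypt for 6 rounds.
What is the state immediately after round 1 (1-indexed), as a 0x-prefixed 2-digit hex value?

0x8B

s_0 = plaintext = 0x59
s_1 = Round(s_0, k_0) = 0x8B
s_2 = Round(s_1, k_1) = 0xCD
s_3 = Round(s_2, k_2) = 0xF4
s_4 = Round(s_3, k_3) = 0x4B
s_5 = Round(s_4, k_4) = 0xE3
s_6 = Round(s_5, k_5) = 0x83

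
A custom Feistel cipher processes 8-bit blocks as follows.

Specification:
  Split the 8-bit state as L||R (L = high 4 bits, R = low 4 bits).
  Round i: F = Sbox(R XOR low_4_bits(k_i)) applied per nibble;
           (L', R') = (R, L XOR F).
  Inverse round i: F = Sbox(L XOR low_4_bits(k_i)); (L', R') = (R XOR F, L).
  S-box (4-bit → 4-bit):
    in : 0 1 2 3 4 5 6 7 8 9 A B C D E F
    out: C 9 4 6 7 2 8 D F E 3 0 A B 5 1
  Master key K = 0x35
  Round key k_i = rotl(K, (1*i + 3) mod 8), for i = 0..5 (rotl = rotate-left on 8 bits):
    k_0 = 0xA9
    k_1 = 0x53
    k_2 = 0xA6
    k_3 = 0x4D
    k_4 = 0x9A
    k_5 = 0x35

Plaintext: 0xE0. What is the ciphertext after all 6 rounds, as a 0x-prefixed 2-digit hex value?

s_0 = plaintext = 0xE0
s_1 = Round(s_0, k_0) = 0x00
s_2 = Round(s_1, k_1) = 0x06
s_3 = Round(s_2, k_2) = 0x6C
s_4 = Round(s_3, k_3) = 0xCF
s_5 = Round(s_4, k_4) = 0xFE
s_6 = Round(s_5, k_5) = 0xEF

0xEF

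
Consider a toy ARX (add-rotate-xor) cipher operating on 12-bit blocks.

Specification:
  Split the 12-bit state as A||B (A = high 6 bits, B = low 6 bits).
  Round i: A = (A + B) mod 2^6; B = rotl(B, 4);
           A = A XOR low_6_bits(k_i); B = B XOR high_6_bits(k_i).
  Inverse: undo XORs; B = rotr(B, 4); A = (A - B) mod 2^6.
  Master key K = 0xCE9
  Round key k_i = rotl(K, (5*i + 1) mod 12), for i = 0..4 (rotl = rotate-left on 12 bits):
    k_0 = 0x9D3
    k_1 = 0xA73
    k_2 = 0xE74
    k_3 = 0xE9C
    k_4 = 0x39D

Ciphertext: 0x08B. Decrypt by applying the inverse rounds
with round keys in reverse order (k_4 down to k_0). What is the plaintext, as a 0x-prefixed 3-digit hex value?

s_0 = ciphertext = 0x08B
s_1 = InvRound(s_0, k_4) = 0x2D4
s_2 = InvRound(s_1, k_3) = 0x77A
s_3 = InvRound(s_2, k_2) = 0x74C
s_4 = InvRound(s_3, k_1) = 0x616
s_5 = InvRound(s_4, k_0) = 0x107

0x107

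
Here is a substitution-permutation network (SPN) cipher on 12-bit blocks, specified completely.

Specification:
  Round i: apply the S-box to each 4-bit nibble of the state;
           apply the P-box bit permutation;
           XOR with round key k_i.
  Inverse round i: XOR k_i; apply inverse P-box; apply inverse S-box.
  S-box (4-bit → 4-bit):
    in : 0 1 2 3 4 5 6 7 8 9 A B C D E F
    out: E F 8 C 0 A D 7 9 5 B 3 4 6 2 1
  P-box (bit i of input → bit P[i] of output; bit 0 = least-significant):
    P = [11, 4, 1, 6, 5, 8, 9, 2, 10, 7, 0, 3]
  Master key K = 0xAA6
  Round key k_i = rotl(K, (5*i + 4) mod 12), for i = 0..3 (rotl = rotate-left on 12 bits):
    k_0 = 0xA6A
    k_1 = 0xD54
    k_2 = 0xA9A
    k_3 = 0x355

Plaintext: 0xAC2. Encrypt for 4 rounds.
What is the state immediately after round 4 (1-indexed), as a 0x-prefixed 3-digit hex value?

0x1CE

s_0 = plaintext = 0xAC2
s_1 = Round(s_0, k_0) = 0xCA2
s_2 = Round(s_1, k_1) = 0xC31
s_3 = Round(s_2, k_2) = 0x0CD
s_4 = Round(s_3, k_3) = 0x1CE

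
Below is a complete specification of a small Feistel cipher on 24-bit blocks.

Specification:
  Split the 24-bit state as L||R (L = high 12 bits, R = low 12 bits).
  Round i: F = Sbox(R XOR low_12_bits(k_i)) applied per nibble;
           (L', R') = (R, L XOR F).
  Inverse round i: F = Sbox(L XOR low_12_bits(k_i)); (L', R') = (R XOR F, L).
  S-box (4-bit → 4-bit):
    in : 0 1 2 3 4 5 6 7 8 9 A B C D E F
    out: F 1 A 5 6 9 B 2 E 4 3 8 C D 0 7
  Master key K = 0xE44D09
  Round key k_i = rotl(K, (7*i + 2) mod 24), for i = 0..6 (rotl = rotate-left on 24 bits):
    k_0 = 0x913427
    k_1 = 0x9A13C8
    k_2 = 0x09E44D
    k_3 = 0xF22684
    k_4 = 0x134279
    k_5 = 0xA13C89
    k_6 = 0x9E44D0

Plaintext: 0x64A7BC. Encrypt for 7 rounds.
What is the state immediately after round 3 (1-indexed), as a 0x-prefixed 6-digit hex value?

s_0 = plaintext = 0x64A7BC
s_1 = Round(s_0, k_0) = 0x7BC302
s_2 = Round(s_1, k_1) = 0x30287F
s_3 = Round(s_2, k_2) = 0x87FF58
s_4 = Round(s_3, k_3) = 0xF58CA3
s_5 = Round(s_4, k_4) = 0xCA3F8B
s_6 = Round(s_5, k_5) = 0xF8B959
s_7 = Round(s_6, k_6) = 0x95926F

0x87FF58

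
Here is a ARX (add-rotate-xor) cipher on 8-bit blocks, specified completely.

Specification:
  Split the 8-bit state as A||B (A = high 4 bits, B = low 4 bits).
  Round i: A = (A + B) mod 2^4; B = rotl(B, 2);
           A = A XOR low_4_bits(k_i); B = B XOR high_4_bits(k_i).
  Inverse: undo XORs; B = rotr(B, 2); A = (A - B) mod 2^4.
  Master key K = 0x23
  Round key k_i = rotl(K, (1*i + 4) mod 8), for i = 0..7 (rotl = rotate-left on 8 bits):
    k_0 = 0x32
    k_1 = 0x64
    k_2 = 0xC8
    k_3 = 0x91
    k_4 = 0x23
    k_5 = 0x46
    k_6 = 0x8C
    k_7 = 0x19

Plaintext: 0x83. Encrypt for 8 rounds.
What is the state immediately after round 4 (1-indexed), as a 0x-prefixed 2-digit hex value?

0x63

s_0 = plaintext = 0x83
s_1 = Round(s_0, k_0) = 0x9F
s_2 = Round(s_1, k_1) = 0xC9
s_3 = Round(s_2, k_2) = 0xDA
s_4 = Round(s_3, k_3) = 0x63
s_5 = Round(s_4, k_4) = 0xAE
s_6 = Round(s_5, k_5) = 0xEF
s_7 = Round(s_6, k_6) = 0x17
s_8 = Round(s_7, k_7) = 0x1C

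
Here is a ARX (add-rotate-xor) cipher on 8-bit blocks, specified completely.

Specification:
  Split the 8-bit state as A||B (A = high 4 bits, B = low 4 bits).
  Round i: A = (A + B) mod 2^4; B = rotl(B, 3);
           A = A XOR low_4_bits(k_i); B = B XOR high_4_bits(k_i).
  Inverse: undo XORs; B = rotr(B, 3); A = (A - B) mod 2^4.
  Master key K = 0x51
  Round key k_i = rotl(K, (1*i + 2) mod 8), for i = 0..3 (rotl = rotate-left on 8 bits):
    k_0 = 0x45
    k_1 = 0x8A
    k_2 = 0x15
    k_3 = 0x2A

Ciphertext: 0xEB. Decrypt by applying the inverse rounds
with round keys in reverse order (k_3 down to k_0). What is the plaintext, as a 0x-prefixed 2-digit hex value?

s_0 = ciphertext = 0xEB
s_1 = InvRound(s_0, k_3) = 0x13
s_2 = InvRound(s_1, k_2) = 0x04
s_3 = InvRound(s_2, k_1) = 0x19
s_4 = InvRound(s_3, k_0) = 0x9B

0x9B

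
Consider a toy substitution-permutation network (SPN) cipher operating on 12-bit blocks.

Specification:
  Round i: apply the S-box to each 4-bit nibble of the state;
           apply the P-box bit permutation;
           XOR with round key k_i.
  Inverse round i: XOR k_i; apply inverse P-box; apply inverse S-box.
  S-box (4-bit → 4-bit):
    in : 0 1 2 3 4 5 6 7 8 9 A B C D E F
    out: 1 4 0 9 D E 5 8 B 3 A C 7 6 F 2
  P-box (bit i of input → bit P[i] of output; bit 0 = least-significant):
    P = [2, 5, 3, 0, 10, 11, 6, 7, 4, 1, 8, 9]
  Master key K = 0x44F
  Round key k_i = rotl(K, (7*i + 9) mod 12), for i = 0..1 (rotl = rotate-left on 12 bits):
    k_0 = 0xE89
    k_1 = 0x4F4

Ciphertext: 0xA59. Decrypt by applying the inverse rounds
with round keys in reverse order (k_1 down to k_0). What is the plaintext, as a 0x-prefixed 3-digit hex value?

0xDF3

s_0 = ciphertext = 0xA59
s_1 = InvRound(s_0, k_1) = 0x78E
s_2 = InvRound(s_1, k_0) = 0xDF3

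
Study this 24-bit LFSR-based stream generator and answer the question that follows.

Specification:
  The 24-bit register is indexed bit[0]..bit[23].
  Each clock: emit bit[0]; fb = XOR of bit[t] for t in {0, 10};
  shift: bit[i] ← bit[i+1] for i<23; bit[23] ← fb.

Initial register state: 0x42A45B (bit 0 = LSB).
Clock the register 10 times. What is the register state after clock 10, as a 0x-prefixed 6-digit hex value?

reg_0 = 0x42A45B
clock 1: out=1, reg = 0x21522D
clock 2: out=1, reg = 0x90A916
clock 3: out=0, reg = 0x48548B
clock 4: out=1, reg = 0x242A45
clock 5: out=1, reg = 0x921522
clock 6: out=0, reg = 0xC90A91
clock 7: out=1, reg = 0xE48548
clock 8: out=0, reg = 0xF242A4
clock 9: out=0, reg = 0x792152
clock 10: out=0, reg = 0x3C90A9

0x3C90A9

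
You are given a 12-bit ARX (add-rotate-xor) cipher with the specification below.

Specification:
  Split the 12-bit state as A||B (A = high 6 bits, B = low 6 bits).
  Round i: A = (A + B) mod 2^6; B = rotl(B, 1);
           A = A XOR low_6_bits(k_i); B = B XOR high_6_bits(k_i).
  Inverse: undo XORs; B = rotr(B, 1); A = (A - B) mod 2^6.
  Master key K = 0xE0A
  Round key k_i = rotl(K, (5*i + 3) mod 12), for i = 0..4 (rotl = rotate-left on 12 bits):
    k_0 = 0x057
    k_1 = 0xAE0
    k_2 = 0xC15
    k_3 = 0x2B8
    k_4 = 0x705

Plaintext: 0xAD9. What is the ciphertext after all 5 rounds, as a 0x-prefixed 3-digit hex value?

s_0 = plaintext = 0xAD9
s_1 = Round(s_0, k_0) = 0x4F3
s_2 = Round(s_1, k_1) = 0x98C
s_3 = Round(s_2, k_2) = 0x9E8
s_4 = Round(s_3, k_3) = 0xDDB
s_5 = Round(s_4, k_4) = 0x5EA

0x5EA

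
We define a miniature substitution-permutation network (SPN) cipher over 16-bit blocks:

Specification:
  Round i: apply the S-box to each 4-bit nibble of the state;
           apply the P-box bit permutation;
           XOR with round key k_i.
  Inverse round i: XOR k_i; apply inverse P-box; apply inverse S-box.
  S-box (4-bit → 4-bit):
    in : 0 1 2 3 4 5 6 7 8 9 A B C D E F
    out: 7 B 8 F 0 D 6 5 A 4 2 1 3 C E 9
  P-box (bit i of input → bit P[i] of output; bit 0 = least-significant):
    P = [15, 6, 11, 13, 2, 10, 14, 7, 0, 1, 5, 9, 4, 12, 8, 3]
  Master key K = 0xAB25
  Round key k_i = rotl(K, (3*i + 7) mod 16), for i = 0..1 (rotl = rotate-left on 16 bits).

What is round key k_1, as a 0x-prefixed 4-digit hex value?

0x96AC

K = 0xAB25
k_0 = rotl(K, (3*0+7) mod 16) = rotl(K, 7) = 0x92D5
k_1 = rotl(K, (3*1+7) mod 16) = rotl(K, 10) = 0x96AC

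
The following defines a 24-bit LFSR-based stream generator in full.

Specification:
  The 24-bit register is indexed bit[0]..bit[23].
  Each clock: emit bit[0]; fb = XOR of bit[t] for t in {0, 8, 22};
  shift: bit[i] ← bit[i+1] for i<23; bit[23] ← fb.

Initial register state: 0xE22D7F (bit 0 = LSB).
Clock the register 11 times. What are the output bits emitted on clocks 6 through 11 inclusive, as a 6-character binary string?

reg_0 = 0xE22D7F
clock 1: out=1, reg = 0xF116BF
clock 2: out=1, reg = 0x788B5F
clock 3: out=1, reg = 0xBC45AF
clock 4: out=1, reg = 0x5E22D7
clock 5: out=1, reg = 0x2F116B
clock 6: out=1, reg = 0x1788B5
clock 7: out=1, reg = 0x8BC45A
clock 8: out=0, reg = 0x45E22D
clock 9: out=1, reg = 0x22F116
clock 10: out=0, reg = 0x91788B
clock 11: out=1, reg = 0xC8BC45

110101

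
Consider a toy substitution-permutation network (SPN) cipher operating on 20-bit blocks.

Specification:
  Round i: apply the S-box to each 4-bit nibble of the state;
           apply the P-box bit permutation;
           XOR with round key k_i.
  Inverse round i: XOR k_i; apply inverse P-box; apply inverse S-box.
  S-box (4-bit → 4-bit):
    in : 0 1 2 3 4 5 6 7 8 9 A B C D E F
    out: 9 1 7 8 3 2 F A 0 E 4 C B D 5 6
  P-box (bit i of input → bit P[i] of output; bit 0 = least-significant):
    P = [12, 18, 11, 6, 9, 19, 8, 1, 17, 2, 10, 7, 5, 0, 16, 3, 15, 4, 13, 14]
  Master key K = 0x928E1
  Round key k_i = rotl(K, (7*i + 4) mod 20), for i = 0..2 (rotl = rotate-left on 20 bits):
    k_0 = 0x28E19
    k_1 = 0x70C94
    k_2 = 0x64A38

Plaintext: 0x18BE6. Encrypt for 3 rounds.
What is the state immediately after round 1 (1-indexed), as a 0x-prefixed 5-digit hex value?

0x611D9

s_0 = plaintext = 0x18BE6
s_1 = Round(s_0, k_0) = 0x611D9
s_2 = Round(s_1, k_1) = 0x1E7E6
s_3 = Round(s_2, k_2) = 0x3D1DC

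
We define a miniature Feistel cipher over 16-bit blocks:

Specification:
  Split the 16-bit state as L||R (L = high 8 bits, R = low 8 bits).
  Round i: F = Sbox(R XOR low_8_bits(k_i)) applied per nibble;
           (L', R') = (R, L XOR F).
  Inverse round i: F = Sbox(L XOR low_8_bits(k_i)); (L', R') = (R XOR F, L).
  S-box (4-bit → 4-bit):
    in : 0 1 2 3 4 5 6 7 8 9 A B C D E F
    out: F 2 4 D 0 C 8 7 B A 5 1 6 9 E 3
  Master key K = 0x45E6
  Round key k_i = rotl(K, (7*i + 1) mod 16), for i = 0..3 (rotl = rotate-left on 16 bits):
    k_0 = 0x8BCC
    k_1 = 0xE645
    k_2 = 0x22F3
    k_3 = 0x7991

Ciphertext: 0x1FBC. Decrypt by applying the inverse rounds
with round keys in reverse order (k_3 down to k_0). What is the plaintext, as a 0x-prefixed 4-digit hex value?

s_0 = ciphertext = 0x1FBC
s_1 = InvRound(s_0, k_3) = 0x021F
s_2 = InvRound(s_1, k_2) = 0x2D02
s_3 = InvRound(s_2, k_1) = 0x892D
s_4 = InvRound(s_3, k_0) = 0x2189

0x2189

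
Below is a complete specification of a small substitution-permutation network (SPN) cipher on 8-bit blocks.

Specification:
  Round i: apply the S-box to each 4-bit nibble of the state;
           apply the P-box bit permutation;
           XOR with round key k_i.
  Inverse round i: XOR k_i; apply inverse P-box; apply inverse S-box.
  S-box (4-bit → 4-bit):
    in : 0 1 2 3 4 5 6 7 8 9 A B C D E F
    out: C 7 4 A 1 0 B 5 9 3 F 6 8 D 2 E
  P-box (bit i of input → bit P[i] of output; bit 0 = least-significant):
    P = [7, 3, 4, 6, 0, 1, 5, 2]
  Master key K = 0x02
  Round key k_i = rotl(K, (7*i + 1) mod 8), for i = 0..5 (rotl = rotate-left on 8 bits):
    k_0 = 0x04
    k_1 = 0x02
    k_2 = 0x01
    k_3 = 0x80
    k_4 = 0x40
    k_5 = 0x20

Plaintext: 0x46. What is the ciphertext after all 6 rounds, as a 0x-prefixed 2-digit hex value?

0xA0

s_0 = plaintext = 0x46
s_1 = Round(s_0, k_0) = 0xCD
s_2 = Round(s_1, k_1) = 0xD6
s_3 = Round(s_2, k_2) = 0xEC
s_4 = Round(s_3, k_3) = 0xC2
s_5 = Round(s_4, k_4) = 0x54
s_6 = Round(s_5, k_5) = 0xA0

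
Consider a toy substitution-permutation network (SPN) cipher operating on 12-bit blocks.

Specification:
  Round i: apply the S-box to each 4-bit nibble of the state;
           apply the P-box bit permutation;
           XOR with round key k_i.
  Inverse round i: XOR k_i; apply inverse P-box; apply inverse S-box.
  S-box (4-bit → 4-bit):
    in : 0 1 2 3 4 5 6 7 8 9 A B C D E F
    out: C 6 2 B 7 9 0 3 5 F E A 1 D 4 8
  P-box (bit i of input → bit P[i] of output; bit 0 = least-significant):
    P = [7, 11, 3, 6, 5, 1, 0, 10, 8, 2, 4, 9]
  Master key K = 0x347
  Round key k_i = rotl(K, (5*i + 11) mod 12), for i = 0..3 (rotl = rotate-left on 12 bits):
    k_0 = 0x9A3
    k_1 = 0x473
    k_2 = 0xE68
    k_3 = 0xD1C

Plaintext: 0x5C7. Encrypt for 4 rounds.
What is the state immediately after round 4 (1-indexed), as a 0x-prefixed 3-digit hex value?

0x772

s_0 = plaintext = 0x5C7
s_1 = Round(s_0, k_0) = 0x203
s_2 = Round(s_1, k_1) = 0x8B6
s_3 = Round(s_2, k_2) = 0xB7A
s_4 = Round(s_3, k_3) = 0x772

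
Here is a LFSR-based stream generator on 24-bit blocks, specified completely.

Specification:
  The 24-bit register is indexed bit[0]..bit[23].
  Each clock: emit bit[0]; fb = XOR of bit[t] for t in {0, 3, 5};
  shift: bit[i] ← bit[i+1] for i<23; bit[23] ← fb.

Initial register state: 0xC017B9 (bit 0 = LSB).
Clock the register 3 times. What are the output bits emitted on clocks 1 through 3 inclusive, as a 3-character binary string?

reg_0 = 0xC017B9
clock 1: out=1, reg = 0xE00BDC
clock 2: out=0, reg = 0xF005EE
clock 3: out=0, reg = 0x7802F7

100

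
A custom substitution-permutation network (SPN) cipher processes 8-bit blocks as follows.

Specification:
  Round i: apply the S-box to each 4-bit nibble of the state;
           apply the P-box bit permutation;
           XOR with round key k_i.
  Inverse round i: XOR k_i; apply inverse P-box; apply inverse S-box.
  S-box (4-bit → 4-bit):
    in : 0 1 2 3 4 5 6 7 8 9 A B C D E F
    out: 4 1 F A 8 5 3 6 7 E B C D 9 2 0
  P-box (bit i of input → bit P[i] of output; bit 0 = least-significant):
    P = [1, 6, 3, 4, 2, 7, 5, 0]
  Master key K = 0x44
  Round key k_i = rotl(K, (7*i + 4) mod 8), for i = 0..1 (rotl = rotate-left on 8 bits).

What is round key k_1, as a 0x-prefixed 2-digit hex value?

0x22

K = 0x44
k_0 = rotl(K, (7*0+4) mod 8) = rotl(K, 4) = 0x44
k_1 = rotl(K, (7*1+4) mod 8) = rotl(K, 3) = 0x22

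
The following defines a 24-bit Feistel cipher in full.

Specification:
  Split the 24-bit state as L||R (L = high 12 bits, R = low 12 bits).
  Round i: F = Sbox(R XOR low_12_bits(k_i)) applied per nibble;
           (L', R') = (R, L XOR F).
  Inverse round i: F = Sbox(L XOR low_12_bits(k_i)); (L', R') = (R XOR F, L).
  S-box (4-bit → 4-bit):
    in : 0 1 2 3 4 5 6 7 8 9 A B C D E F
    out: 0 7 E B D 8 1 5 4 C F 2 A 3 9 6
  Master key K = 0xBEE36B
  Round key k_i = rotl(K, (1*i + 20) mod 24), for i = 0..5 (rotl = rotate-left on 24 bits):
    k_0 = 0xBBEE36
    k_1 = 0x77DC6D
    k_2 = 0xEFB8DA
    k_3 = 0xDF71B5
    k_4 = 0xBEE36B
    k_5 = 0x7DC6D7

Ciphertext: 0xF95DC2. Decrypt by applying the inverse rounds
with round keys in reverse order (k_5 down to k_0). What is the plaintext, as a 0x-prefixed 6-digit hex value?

s_0 = ciphertext = 0xF95DC2
s_1 = InvRound(s_0, k_5) = 0x11CF95
s_2 = InvRound(s_1, k_4) = 0x1C011C
s_3 = InvRound(s_2, k_3) = 0x1441C0
s_4 = InvRound(s_3, k_2) = 0xD09144
s_5 = InvRound(s_4, k_1) = 0x659D09
s_6 = InvRound(s_5, k_0) = 0x91F659

0x91F659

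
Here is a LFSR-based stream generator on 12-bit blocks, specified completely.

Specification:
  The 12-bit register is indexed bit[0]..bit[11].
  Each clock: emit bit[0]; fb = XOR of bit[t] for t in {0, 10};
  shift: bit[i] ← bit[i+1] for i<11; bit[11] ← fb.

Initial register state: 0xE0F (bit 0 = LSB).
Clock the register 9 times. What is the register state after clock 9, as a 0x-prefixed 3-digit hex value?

reg_0 = 0xE0F
clock 1: out=1, reg = 0x707
clock 2: out=1, reg = 0x383
clock 3: out=1, reg = 0x9C1
clock 4: out=1, reg = 0xCE0
clock 5: out=0, reg = 0xE70
clock 6: out=0, reg = 0xF38
clock 7: out=0, reg = 0xF9C
clock 8: out=0, reg = 0xFCE
clock 9: out=0, reg = 0xFE7

0xFE7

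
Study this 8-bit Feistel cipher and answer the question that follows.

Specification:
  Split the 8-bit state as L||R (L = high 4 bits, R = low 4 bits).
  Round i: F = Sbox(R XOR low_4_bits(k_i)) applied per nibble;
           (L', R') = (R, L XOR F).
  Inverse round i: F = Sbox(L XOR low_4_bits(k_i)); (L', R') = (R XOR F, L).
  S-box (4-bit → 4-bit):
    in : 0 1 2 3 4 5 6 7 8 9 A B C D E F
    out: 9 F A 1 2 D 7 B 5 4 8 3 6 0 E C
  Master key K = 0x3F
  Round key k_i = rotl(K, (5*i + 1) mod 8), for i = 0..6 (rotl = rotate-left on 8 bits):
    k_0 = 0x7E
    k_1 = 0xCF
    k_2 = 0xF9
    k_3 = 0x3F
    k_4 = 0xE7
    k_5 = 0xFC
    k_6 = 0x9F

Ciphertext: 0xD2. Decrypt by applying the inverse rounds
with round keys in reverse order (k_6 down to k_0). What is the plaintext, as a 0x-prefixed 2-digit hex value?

s_0 = ciphertext = 0xD2
s_1 = InvRound(s_0, k_6) = 0x8D
s_2 = InvRound(s_1, k_5) = 0xF8
s_3 = InvRound(s_2, k_4) = 0xDF
s_4 = InvRound(s_3, k_3) = 0x5D
s_5 = InvRound(s_4, k_2) = 0xB5
s_6 = InvRound(s_5, k_1) = 0x7B
s_7 = InvRound(s_6, k_0) = 0xF7

0xF7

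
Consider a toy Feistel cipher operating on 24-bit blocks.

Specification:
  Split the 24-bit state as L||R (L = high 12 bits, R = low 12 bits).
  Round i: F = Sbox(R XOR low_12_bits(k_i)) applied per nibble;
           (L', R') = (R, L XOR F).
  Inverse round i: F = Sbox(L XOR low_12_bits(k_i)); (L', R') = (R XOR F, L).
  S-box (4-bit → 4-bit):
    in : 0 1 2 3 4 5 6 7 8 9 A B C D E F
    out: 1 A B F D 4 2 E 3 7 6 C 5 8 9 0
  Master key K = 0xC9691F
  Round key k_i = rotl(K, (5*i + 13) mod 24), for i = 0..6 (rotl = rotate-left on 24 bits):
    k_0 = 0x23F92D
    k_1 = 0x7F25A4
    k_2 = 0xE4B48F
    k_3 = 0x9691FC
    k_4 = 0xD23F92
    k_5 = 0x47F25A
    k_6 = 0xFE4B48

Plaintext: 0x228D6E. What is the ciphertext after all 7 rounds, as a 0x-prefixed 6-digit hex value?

0x6C4FD8

s_0 = plaintext = 0x228D6E
s_1 = Round(s_0, k_0) = 0xD6EFF7
s_2 = Round(s_1, k_1) = 0xFF7B21
s_3 = Round(s_2, k_2) = 0xB21F9E
s_4 = Round(s_3, k_3) = 0xF9E20A
s_5 = Round(s_4, k_4) = 0x20A7ED
s_6 = Round(s_5, k_5) = 0x7ED6C4
s_7 = Round(s_6, k_6) = 0x6C4FD8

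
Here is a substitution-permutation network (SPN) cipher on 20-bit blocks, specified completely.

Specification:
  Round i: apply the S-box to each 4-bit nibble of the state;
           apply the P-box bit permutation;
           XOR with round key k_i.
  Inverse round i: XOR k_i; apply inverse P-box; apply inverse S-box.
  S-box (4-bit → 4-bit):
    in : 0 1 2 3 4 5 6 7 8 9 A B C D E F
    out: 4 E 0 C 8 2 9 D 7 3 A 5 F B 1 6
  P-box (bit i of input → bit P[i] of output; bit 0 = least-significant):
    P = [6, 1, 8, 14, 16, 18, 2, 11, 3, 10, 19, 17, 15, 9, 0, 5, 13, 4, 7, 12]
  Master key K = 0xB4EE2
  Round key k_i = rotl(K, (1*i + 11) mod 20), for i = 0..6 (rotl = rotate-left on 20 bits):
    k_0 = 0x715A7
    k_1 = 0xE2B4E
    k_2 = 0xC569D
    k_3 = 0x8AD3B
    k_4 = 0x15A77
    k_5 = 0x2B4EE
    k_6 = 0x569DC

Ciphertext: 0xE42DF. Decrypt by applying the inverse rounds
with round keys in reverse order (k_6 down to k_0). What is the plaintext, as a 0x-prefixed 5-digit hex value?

s_0 = ciphertext = 0xE42DF
s_1 = InvRound(s_0, k_6) = 0xEF36F
s_2 = InvRound(s_1, k_5) = 0x0FF53
s_3 = InvRound(s_2, k_4) = 0xE65B0
s_4 = InvRound(s_3, k_3) = 0x0B6AA
s_5 = InvRound(s_4, k_2) = 0x970FA
s_6 = InvRound(s_5, k_1) = 0x1A4C3
s_7 = InvRound(s_6, k_0) = 0x664FB

0x664FB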